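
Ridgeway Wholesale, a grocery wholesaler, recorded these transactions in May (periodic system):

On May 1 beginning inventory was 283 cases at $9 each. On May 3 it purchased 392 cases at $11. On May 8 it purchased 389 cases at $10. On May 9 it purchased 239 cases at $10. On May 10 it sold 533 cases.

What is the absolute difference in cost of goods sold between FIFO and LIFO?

FIFO COGS: 283 @ $9 + 250 @ $11 = $5,297
LIFO COGS: 239 @ $10 + 294 @ $10 = $5,330
Difference = |$5,297 − $5,330| = $33

$33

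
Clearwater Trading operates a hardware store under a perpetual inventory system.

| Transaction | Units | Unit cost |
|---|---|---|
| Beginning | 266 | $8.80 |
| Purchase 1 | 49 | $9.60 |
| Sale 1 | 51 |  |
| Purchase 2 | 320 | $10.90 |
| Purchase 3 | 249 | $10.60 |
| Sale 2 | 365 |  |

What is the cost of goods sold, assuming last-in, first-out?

COGS = $4,391.80

Sale 1 (51) [LIFO — newest first]: 49 @ $9.60 + 2 @ $8.80 = $488.00
Sale 2 (365) [LIFO — newest first]: 249 @ $10.60 + 116 @ $10.90 = $3,903.80
Total COGS = $488.00 + $3,903.80 = $4,391.80
Ending inventory: 264 @ $8.80 + 204 @ $10.90 = $4,546.80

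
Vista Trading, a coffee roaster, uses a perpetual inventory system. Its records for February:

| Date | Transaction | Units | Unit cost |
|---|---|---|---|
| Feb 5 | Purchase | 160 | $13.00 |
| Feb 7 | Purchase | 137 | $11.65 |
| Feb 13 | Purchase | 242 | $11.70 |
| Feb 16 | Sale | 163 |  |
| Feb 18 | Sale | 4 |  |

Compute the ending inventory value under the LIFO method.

Ending inventory = $4,553.55

Feb 16, 163 sold [LIFO — newest first]: 163 @ $11.70 = $1,907.10
Feb 18, 4 sold [LIFO — newest first]: 4 @ $11.70 = $46.80
Total COGS = $1,907.10 + $46.80 = $1,953.90
Ending inventory: 160 @ $13.00 + 137 @ $11.65 + 75 @ $11.70 = $4,553.55
Check: goods available $6,507.45 = COGS $1,953.90 + ending $4,553.55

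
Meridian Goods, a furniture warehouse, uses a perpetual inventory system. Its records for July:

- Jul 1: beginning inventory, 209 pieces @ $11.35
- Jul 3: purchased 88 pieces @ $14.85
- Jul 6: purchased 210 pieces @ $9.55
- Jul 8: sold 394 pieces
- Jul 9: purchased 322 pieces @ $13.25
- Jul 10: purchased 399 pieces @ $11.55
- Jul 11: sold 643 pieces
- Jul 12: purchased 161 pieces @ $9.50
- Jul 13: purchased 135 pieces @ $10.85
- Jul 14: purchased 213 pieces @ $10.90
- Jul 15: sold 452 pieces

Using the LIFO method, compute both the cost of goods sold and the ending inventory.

Jul 8, 394 sold [LIFO — newest first]: 210 @ $9.55 + 88 @ $14.85 + 96 @ $11.35 = $4,401.90
Jul 11, 643 sold [LIFO — newest first]: 399 @ $11.55 + 244 @ $13.25 = $7,841.45
Jul 15, 452 sold [LIFO — newest first]: 213 @ $10.90 + 135 @ $10.85 + 104 @ $9.50 = $4,774.45
Total COGS = $4,401.90 + $7,841.45 + $4,774.45 = $17,017.80
Ending inventory: 113 @ $11.35 + 78 @ $13.25 + 57 @ $9.50 = $2,857.55

COGS = $17,017.80; ending inventory = $2,857.55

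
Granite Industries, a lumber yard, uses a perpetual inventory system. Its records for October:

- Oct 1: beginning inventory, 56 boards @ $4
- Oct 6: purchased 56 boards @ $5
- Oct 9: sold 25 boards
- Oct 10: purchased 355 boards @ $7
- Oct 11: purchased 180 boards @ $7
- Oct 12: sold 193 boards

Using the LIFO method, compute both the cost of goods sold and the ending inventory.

Oct 9, 25 sold [LIFO — newest first]: 25 @ $5 = $125
Oct 12, 193 sold [LIFO — newest first]: 180 @ $7 + 13 @ $7 = $1,351
Total COGS = $125 + $1,351 = $1,476
Ending inventory: 56 @ $4 + 31 @ $5 + 342 @ $7 = $2,773
Check: goods available $4,249 = COGS $1,476 + ending $2,773

COGS = $1,476; ending inventory = $2,773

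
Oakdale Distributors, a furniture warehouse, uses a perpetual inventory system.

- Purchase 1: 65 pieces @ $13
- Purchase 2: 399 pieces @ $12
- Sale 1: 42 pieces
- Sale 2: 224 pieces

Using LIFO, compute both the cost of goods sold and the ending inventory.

COGS = $3,192; ending inventory = $2,441

Sale 1 (42) [LIFO — newest first]: 42 @ $12 = $504
Sale 2 (224) [LIFO — newest first]: 224 @ $12 = $2,688
Total COGS = $504 + $2,688 = $3,192
Ending inventory: 65 @ $13 + 133 @ $12 = $2,441
Check: goods available $5,633 = COGS $3,192 + ending $2,441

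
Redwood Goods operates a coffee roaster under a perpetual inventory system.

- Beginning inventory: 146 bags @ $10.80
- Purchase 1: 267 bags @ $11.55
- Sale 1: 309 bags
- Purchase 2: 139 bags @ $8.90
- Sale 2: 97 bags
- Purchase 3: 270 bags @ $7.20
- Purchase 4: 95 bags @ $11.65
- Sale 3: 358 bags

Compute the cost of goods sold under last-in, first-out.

Sale 1 (309) [LIFO — newest first]: 267 @ $11.55 + 42 @ $10.80 = $3,537.45
Sale 2 (97) [LIFO — newest first]: 97 @ $8.90 = $863.30
Sale 3 (358) [LIFO — newest first]: 95 @ $11.65 + 263 @ $7.20 = $3,000.35
Total COGS = $3,537.45 + $863.30 + $3,000.35 = $7,401.10
Ending inventory: 104 @ $10.80 + 42 @ $8.90 + 7 @ $7.20 = $1,547.40
Check: goods available $8,948.50 = COGS $7,401.10 + ending $1,547.40

COGS = $7,401.10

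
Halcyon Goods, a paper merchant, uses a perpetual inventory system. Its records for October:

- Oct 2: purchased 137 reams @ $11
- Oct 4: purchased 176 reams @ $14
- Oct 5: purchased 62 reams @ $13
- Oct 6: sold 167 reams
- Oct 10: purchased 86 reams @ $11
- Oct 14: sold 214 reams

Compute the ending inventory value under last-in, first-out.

Oct 6, 167 sold [LIFO — newest first]: 62 @ $13 + 105 @ $14 = $2,276
Oct 14, 214 sold [LIFO — newest first]: 86 @ $11 + 71 @ $14 + 57 @ $11 = $2,567
Total COGS = $2,276 + $2,567 = $4,843
Ending inventory: 80 @ $11 = $880

Ending inventory = $880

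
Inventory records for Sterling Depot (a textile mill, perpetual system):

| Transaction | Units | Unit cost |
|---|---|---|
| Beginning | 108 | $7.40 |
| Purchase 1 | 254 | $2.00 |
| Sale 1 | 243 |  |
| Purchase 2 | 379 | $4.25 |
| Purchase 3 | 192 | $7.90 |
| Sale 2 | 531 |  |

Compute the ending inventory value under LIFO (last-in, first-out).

Sale 1 (243) [LIFO — newest first]: 243 @ $2.00 = $486.00
Sale 2 (531) [LIFO — newest first]: 192 @ $7.90 + 339 @ $4.25 = $2,957.55
Total COGS = $486.00 + $2,957.55 = $3,443.55
Ending inventory: 108 @ $7.40 + 11 @ $2.00 + 40 @ $4.25 = $991.20
Check: goods available $4,434.75 = COGS $3,443.55 + ending $991.20

Ending inventory = $991.20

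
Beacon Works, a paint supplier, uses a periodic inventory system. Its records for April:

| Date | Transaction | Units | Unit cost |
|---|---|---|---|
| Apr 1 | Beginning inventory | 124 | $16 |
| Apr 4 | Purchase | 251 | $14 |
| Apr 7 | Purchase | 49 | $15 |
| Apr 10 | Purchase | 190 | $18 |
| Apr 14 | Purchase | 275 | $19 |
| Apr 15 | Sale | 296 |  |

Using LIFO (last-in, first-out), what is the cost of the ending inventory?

Apr 15, 296 sold [LIFO — newest first]: 275 @ $19 + 21 @ $18 = $5,603
Ending inventory: 124 @ $16 + 251 @ $14 + 49 @ $15 + 169 @ $18 = $9,275

Ending inventory = $9,275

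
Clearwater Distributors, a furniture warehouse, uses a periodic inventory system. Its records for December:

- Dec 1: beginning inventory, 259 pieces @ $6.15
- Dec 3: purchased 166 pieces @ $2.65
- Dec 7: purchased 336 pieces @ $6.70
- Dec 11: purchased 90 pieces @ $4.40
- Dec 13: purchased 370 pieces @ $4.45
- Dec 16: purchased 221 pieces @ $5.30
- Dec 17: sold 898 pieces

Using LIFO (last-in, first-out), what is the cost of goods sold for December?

COGS = $4,667.70

Dec 17, 898 sold [LIFO — newest first]: 221 @ $5.30 + 370 @ $4.45 + 90 @ $4.40 + 217 @ $6.70 = $4,667.70
Ending inventory: 259 @ $6.15 + 166 @ $2.65 + 119 @ $6.70 = $2,830.05
Check: goods available $7,497.75 = COGS $4,667.70 + ending $2,830.05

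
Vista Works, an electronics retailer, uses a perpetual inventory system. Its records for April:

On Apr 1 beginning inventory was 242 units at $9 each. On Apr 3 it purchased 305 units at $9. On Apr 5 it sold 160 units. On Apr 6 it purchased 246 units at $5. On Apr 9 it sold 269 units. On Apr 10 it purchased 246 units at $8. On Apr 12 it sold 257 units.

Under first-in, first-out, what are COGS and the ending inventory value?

Apr 5, 160 sold [FIFO — oldest first]: 160 @ $9 = $1,440
Apr 9, 269 sold [FIFO — oldest first]: 82 @ $9 + 187 @ $9 = $2,421
Apr 12, 257 sold [FIFO — oldest first]: 118 @ $9 + 139 @ $5 = $1,757
Total COGS = $1,440 + $2,421 + $1,757 = $5,618
Ending inventory: 107 @ $5 + 246 @ $8 = $2,503

COGS = $5,618; ending inventory = $2,503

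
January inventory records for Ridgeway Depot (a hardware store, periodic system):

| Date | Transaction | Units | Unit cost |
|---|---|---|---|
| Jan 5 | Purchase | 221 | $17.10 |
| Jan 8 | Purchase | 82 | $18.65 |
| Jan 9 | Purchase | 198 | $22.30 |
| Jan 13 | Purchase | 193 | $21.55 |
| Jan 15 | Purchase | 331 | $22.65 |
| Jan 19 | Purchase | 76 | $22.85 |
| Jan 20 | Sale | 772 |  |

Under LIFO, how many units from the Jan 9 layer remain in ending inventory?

26

Jan 20, 772 sold [LIFO — newest first]: 76 @ $22.85 + 331 @ $22.65 + 193 @ $21.55 + 172 @ $22.30 = $17,228.50
Ending inventory: 221 @ $17.10 + 82 @ $18.65 + 26 @ $22.30 = $5,888.20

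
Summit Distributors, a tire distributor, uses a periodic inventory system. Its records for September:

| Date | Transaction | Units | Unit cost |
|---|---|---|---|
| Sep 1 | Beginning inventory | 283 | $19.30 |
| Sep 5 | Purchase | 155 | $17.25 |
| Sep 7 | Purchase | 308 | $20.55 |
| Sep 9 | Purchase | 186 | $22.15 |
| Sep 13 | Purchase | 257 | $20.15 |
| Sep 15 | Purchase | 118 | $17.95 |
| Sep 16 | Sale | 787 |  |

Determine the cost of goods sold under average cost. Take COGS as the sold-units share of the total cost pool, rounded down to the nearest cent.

COGS = $15,584.40

Sep 16, sell 787: 787/1307 × $25,881.60 → $15,584.40
Ending inventory (cost pool remaining) = $10,297.20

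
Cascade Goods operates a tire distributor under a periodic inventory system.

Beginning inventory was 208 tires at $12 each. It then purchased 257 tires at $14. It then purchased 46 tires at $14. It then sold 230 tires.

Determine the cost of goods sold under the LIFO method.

COGS = $3,220

Sale 1 (230) [LIFO — newest first]: 46 @ $14 + 184 @ $14 = $3,220
Ending inventory: 208 @ $12 + 73 @ $14 = $3,518
Check: goods available $6,738 = COGS $3,220 + ending $3,518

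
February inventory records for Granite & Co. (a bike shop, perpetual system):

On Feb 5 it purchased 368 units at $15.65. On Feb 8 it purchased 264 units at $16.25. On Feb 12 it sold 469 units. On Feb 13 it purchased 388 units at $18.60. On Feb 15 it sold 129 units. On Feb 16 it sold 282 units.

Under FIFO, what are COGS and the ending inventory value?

COGS = $14,662.00; ending inventory = $2,604.00

Feb 12, 469 sold [FIFO — oldest first]: 368 @ $15.65 + 101 @ $16.25 = $7,400.45
Feb 15, 129 sold [FIFO — oldest first]: 129 @ $16.25 = $2,096.25
Feb 16, 282 sold [FIFO — oldest first]: 34 @ $16.25 + 248 @ $18.60 = $5,165.30
Total COGS = $7,400.45 + $2,096.25 + $5,165.30 = $14,662.00
Ending inventory: 140 @ $18.60 = $2,604.00
Check: goods available $17,266.00 = COGS $14,662.00 + ending $2,604.00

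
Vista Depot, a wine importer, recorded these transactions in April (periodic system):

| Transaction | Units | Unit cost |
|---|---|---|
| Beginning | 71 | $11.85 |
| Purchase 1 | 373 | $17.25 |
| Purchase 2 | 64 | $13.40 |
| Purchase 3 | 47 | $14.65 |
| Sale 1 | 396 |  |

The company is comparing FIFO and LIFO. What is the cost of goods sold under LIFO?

FIFO COGS: 71 @ $11.85 + 325 @ $17.25 = $6,447.60
LIFO COGS: 47 @ $14.65 + 64 @ $13.40 + 285 @ $17.25 = $6,462.40

COGS = $6,462.40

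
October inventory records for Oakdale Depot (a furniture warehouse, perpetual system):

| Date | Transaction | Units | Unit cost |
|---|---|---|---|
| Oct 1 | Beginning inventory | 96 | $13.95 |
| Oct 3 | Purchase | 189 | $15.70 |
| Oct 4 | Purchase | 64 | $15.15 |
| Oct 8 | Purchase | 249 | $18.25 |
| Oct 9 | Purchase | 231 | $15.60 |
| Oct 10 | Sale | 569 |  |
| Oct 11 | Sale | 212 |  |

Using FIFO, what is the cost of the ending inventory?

Ending inventory = $748.80

Oct 10, 569 sold [FIFO — oldest first]: 96 @ $13.95 + 189 @ $15.70 + 64 @ $15.15 + 220 @ $18.25 = $9,291.10
Oct 11, 212 sold [FIFO — oldest first]: 29 @ $18.25 + 183 @ $15.60 = $3,384.05
Total COGS = $9,291.10 + $3,384.05 = $12,675.15
Ending inventory: 48 @ $15.60 = $748.80
Check: goods available $13,423.95 = COGS $12,675.15 + ending $748.80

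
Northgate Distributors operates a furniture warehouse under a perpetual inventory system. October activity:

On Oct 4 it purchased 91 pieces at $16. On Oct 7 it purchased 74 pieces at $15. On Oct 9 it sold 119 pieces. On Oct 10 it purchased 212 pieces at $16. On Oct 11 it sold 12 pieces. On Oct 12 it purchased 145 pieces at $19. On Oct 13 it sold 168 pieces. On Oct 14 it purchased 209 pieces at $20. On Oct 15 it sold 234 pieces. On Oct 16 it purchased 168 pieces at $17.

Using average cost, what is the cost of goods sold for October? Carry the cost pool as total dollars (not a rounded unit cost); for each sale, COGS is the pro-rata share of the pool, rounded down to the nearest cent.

COGS = $9,233.26

After Oct 4: 91 on hand, pool $1,456.00 (≈ $16.0000 each)
After Oct 7: 165 on hand, pool $2,566.00 (≈ $15.5515 each)
Oct 9, sell 119: 119/165 × $2,566.00 → $1,850.63
After Oct 10: 258 on hand, pool $4,107.37 (≈ $15.9200 each)
Oct 11, sell 12: 12/258 × $4,107.37 → $191.04
After Oct 12: 391 on hand, pool $6,671.33 (≈ $17.0622 each)
Oct 13, sell 168: 168/391 × $6,671.33 → $2,866.45
After Oct 14: 432 on hand, pool $7,984.88 (≈ $18.4835 each)
Oct 15, sell 234: 234/432 × $7,984.88 → $4,325.14
After Oct 16: 366 on hand, pool $6,515.74 (≈ $17.8026 each)
Total COGS = $1,850.63 + $191.04 + $2,866.45 + $4,325.14 = $9,233.26
Ending inventory (cost pool remaining) = $6,515.74
Check: goods available $15,749.00 = COGS $9,233.26 + ending $6,515.74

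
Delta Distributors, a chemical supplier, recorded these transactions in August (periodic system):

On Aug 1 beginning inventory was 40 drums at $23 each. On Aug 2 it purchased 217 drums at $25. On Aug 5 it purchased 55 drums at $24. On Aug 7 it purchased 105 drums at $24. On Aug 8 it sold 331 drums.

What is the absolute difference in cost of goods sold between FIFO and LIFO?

FIFO COGS: 40 @ $23 + 217 @ $25 + 55 @ $24 + 19 @ $24 = $8,121
LIFO COGS: 105 @ $24 + 55 @ $24 + 171 @ $25 = $8,115
Difference = |$8,121 − $8,115| = $6

$6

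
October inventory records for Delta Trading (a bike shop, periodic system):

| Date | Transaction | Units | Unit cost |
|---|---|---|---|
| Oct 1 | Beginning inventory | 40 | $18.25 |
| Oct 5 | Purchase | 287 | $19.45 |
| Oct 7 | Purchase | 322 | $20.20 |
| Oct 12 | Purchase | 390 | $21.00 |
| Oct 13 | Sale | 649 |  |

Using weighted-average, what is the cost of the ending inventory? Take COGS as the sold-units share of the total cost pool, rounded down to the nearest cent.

Oct 13, sell 649: 649/1039 × $21,006.55 → $13,121.51
Ending inventory (cost pool remaining) = $7,885.04

Ending inventory = $7,885.04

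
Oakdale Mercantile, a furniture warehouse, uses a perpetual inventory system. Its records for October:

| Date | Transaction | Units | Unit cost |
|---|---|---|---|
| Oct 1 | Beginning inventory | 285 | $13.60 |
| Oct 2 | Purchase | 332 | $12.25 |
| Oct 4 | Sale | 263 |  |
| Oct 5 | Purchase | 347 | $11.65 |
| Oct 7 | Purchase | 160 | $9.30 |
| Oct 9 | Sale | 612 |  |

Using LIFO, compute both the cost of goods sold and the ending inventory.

Oct 4, 263 sold [LIFO — newest first]: 263 @ $12.25 = $3,221.75
Oct 9, 612 sold [LIFO — newest first]: 160 @ $9.30 + 347 @ $11.65 + 69 @ $12.25 + 36 @ $13.60 = $6,865.40
Total COGS = $3,221.75 + $6,865.40 = $10,087.15
Ending inventory: 249 @ $13.60 = $3,386.40

COGS = $10,087.15; ending inventory = $3,386.40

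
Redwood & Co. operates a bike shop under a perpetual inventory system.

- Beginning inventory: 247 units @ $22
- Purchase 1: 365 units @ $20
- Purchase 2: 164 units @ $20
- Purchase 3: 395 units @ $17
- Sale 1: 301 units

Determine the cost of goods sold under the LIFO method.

Sale 1 (301) [LIFO — newest first]: 301 @ $17 = $5,117
Ending inventory: 247 @ $22 + 365 @ $20 + 164 @ $20 + 94 @ $17 = $17,612

COGS = $5,117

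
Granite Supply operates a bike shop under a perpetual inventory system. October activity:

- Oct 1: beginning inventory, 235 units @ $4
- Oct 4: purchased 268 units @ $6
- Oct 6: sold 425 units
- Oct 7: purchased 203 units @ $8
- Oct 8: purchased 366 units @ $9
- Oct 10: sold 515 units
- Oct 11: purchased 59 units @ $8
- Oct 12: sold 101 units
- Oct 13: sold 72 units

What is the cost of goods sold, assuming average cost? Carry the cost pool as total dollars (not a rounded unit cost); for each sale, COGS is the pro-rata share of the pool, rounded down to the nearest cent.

After Oct 1: 235 on hand, pool $940.00 (≈ $4.0000 each)
After Oct 4: 503 on hand, pool $2,548.00 (≈ $5.0656 each)
Oct 6, sell 425: 425/503 × $2,548.00 → $2,152.88
After Oct 7: 281 on hand, pool $2,019.12 (≈ $7.1855 each)
After Oct 8: 647 on hand, pool $5,313.12 (≈ $8.2119 each)
Oct 10, sell 515: 515/647 × $5,313.12 → $4,229.14
After Oct 11: 191 on hand, pool $1,555.98 (≈ $8.1465 each)
Oct 12, sell 101: 101/191 × $1,555.98 → $822.79
Oct 13, sell 72: 72/90 × $733.19 → $586.55
Total COGS = $2,152.88 + $4,229.14 + $822.79 + $586.55 = $7,791.36
Ending inventory (cost pool remaining) = $146.64

COGS = $7,791.36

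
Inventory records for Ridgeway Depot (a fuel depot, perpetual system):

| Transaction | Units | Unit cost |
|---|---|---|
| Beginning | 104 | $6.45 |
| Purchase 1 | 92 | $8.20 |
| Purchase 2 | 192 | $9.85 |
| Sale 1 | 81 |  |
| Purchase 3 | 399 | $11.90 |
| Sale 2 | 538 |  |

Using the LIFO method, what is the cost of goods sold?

COGS = $6,868.90

Sale 1 (81) [LIFO — newest first]: 81 @ $9.85 = $797.85
Sale 2 (538) [LIFO — newest first]: 399 @ $11.90 + 111 @ $9.85 + 28 @ $8.20 = $6,071.05
Total COGS = $797.85 + $6,071.05 = $6,868.90
Ending inventory: 104 @ $6.45 + 64 @ $8.20 = $1,195.60
Check: goods available $8,064.50 = COGS $6,868.90 + ending $1,195.60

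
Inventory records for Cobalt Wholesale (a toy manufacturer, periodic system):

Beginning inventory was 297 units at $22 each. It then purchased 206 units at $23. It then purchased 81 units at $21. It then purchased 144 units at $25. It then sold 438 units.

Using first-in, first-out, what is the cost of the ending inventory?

Ending inventory = $6,796

Sale 1 (438) [FIFO — oldest first]: 297 @ $22 + 141 @ $23 = $9,777
Ending inventory: 65 @ $23 + 81 @ $21 + 144 @ $25 = $6,796
Check: goods available $16,573 = COGS $9,777 + ending $6,796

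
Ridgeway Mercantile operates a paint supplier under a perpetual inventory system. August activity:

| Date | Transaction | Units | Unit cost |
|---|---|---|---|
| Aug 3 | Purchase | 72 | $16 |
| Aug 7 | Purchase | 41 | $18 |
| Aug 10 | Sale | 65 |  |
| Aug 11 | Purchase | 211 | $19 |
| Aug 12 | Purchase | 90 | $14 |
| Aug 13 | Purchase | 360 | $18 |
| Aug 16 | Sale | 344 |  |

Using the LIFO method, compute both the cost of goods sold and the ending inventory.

Aug 10, 65 sold [LIFO — newest first]: 41 @ $18 + 24 @ $16 = $1,122
Aug 16, 344 sold [LIFO — newest first]: 344 @ $18 = $6,192
Total COGS = $1,122 + $6,192 = $7,314
Ending inventory: 48 @ $16 + 211 @ $19 + 90 @ $14 + 16 @ $18 = $6,325

COGS = $7,314; ending inventory = $6,325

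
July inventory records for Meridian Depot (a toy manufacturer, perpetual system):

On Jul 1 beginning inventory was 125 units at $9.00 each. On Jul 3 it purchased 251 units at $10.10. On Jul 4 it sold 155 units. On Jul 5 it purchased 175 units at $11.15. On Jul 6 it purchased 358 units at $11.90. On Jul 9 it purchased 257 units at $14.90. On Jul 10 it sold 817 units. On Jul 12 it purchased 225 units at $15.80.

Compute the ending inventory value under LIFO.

Ending inventory = $5,376.90

Jul 4, 155 sold [LIFO — newest first]: 155 @ $10.10 = $1,565.50
Jul 10, 817 sold [LIFO — newest first]: 257 @ $14.90 + 358 @ $11.90 + 175 @ $11.15 + 27 @ $10.10 = $10,313.45
Total COGS = $1,565.50 + $10,313.45 = $11,878.95
Ending inventory: 125 @ $9.00 + 69 @ $10.10 + 225 @ $15.80 = $5,376.90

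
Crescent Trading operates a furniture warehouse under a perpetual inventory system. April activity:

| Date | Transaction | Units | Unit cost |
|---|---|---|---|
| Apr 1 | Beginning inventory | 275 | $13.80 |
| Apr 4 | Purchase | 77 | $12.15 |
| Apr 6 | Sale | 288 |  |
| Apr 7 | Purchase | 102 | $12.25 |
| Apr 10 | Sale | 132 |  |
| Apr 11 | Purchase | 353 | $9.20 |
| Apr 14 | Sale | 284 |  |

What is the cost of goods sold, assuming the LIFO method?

Apr 6, 288 sold [LIFO — newest first]: 77 @ $12.15 + 211 @ $13.80 = $3,847.35
Apr 10, 132 sold [LIFO — newest first]: 102 @ $12.25 + 30 @ $13.80 = $1,663.50
Apr 14, 284 sold [LIFO — newest first]: 284 @ $9.20 = $2,612.80
Total COGS = $3,847.35 + $1,663.50 + $2,612.80 = $8,123.65
Ending inventory: 34 @ $13.80 + 69 @ $9.20 = $1,104.00

COGS = $8,123.65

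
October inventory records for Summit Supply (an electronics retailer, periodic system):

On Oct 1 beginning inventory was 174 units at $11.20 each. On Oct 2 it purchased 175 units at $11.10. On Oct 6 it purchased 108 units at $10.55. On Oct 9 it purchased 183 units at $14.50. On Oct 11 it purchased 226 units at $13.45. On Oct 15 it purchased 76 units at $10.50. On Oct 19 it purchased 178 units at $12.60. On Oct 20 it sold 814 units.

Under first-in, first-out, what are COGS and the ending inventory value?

COGS = $10,024.50; ending inventory = $3,740.20

Oct 20, 814 sold [FIFO — oldest first]: 174 @ $11.20 + 175 @ $11.10 + 108 @ $10.55 + 183 @ $14.50 + 174 @ $13.45 = $10,024.50
Ending inventory: 52 @ $13.45 + 76 @ $10.50 + 178 @ $12.60 = $3,740.20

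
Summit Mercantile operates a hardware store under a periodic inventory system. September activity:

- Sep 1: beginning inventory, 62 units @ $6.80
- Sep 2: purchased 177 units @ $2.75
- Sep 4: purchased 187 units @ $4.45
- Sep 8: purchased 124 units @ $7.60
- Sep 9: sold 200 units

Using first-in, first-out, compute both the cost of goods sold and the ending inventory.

Sep 9, 200 sold [FIFO — oldest first]: 62 @ $6.80 + 138 @ $2.75 = $801.10
Ending inventory: 39 @ $2.75 + 187 @ $4.45 + 124 @ $7.60 = $1,881.80

COGS = $801.10; ending inventory = $1,881.80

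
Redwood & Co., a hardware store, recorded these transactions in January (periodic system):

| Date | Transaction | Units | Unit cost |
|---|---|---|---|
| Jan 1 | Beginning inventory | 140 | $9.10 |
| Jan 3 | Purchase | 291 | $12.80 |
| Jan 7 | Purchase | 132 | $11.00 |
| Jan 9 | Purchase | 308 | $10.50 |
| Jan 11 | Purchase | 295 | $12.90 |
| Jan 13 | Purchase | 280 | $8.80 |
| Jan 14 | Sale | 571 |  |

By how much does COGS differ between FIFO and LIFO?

FIFO COGS: 140 @ $9.10 + 291 @ $12.80 + 132 @ $11.00 + 8 @ $10.50 = $6,534.80
LIFO COGS: 280 @ $8.80 + 291 @ $12.90 = $6,217.90
Difference = |$6,534.80 − $6,217.90| = $316.90

$316.90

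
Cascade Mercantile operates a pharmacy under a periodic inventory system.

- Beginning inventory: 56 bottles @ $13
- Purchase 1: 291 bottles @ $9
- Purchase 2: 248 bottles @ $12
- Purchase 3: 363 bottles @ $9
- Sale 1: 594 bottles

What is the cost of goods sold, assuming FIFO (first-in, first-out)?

Sale 1 (594) [FIFO — oldest first]: 56 @ $13 + 291 @ $9 + 247 @ $12 = $6,311
Ending inventory: 1 @ $12 + 363 @ $9 = $3,279
Check: goods available $9,590 = COGS $6,311 + ending $3,279

COGS = $6,311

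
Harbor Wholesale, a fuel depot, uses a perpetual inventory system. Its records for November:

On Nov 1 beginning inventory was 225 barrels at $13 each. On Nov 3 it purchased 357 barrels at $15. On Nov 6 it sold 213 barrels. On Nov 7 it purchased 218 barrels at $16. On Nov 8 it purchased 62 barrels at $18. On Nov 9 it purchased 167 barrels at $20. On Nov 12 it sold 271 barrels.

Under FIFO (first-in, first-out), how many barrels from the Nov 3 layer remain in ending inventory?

98

Nov 6, 213 sold [FIFO — oldest first]: 213 @ $13 = $2,769
Nov 12, 271 sold [FIFO — oldest first]: 12 @ $13 + 259 @ $15 = $4,041
Total COGS = $2,769 + $4,041 = $6,810
Ending inventory: 98 @ $15 + 218 @ $16 + 62 @ $18 + 167 @ $20 = $9,414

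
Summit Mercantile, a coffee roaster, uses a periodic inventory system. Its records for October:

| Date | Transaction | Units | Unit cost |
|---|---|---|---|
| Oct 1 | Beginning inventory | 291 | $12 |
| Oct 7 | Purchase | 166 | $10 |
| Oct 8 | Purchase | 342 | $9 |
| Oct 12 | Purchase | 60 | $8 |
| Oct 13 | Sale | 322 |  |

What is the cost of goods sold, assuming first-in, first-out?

COGS = $3,802

Oct 13, 322 sold [FIFO — oldest first]: 291 @ $12 + 31 @ $10 = $3,802
Ending inventory: 135 @ $10 + 342 @ $9 + 60 @ $8 = $4,908
Check: goods available $8,710 = COGS $3,802 + ending $4,908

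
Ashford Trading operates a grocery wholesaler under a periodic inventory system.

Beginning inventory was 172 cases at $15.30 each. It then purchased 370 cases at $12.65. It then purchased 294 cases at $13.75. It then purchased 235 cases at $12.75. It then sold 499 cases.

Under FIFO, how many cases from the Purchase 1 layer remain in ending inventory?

Sale 1 (499) [FIFO — oldest first]: 172 @ $15.30 + 327 @ $12.65 = $6,768.15
Ending inventory: 43 @ $12.65 + 294 @ $13.75 + 235 @ $12.75 = $7,582.70

43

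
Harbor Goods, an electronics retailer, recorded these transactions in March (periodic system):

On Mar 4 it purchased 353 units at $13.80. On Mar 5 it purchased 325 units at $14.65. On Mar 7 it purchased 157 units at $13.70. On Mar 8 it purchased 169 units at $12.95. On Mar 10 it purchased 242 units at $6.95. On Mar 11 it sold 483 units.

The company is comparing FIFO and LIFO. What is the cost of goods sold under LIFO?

FIFO COGS: 353 @ $13.80 + 130 @ $14.65 = $6,775.90
LIFO COGS: 242 @ $6.95 + 169 @ $12.95 + 72 @ $13.70 = $4,856.85

COGS = $4,856.85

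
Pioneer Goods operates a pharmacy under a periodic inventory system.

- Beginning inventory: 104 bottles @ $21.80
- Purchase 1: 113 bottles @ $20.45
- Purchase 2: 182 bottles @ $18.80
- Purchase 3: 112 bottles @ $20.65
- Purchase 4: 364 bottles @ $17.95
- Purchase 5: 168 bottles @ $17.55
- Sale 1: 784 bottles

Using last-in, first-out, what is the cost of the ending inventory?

Ending inventory = $5,367.65

Sale 1 (784) [LIFO — newest first]: 168 @ $17.55 + 364 @ $17.95 + 112 @ $20.65 + 140 @ $18.80 = $14,427.00
Ending inventory: 104 @ $21.80 + 113 @ $20.45 + 42 @ $18.80 = $5,367.65
Check: goods available $19,794.65 = COGS $14,427.00 + ending $5,367.65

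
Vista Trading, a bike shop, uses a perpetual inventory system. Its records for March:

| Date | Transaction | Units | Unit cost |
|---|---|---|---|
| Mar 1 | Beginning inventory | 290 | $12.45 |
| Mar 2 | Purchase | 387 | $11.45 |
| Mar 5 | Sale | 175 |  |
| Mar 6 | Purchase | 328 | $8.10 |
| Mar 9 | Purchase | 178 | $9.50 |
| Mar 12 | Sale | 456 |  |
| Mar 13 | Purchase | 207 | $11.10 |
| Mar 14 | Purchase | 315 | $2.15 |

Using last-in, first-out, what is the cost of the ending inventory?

Mar 5, 175 sold [LIFO — newest first]: 175 @ $11.45 = $2,003.75
Mar 12, 456 sold [LIFO — newest first]: 178 @ $9.50 + 278 @ $8.10 = $3,942.80
Total COGS = $2,003.75 + $3,942.80 = $5,946.55
Ending inventory: 290 @ $12.45 + 212 @ $11.45 + 50 @ $8.10 + 207 @ $11.10 + 315 @ $2.15 = $9,417.85

Ending inventory = $9,417.85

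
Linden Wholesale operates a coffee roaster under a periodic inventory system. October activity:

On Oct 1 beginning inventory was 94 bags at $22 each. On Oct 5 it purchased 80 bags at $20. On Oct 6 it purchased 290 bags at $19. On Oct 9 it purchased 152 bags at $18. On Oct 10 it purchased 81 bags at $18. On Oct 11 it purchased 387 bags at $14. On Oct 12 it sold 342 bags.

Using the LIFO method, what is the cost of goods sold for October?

Oct 12, 342 sold [LIFO — newest first]: 342 @ $14 = $4,788
Ending inventory: 94 @ $22 + 80 @ $20 + 290 @ $19 + 152 @ $18 + 81 @ $18 + 45 @ $14 = $14,002
Check: goods available $18,790 = COGS $4,788 + ending $14,002

COGS = $4,788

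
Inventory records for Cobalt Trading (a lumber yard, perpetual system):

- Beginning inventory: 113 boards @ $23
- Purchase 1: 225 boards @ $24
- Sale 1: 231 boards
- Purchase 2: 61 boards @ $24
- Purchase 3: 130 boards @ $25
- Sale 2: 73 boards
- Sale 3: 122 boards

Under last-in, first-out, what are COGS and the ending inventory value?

Sale 1 (231) [LIFO — newest first]: 225 @ $24 + 6 @ $23 = $5,538
Sale 2 (73) [LIFO — newest first]: 73 @ $25 = $1,825
Sale 3 (122) [LIFO — newest first]: 57 @ $25 + 61 @ $24 + 4 @ $23 = $2,981
Total COGS = $5,538 + $1,825 + $2,981 = $10,344
Ending inventory: 103 @ $23 = $2,369

COGS = $10,344; ending inventory = $2,369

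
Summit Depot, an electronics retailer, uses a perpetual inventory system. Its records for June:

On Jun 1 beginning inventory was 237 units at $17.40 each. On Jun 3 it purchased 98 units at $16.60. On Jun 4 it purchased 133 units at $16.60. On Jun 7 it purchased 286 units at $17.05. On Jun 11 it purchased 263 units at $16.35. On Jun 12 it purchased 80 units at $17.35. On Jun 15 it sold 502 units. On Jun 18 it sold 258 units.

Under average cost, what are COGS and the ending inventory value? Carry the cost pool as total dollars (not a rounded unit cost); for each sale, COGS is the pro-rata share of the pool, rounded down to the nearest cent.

After Jun 1: 237 on hand, pool $4,123.80 (≈ $17.4000 each)
After Jun 3: 335 on hand, pool $5,750.60 (≈ $17.1660 each)
After Jun 4: 468 on hand, pool $7,958.40 (≈ $17.0051 each)
After Jun 7: 754 on hand, pool $12,834.70 (≈ $17.0221 each)
After Jun 11: 1017 on hand, pool $17,134.75 (≈ $16.8483 each)
After Jun 12: 1097 on hand, pool $18,522.75 (≈ $16.8849 each)
Jun 15, sell 502: 502/1097 × $18,522.75 → $8,476.22
Jun 18, sell 258: 258/595 × $10,046.53 → $4,356.31
Total COGS = $8,476.22 + $4,356.31 = $12,832.53
Ending inventory (cost pool remaining) = $5,690.22

COGS = $12,832.53; ending inventory = $5,690.22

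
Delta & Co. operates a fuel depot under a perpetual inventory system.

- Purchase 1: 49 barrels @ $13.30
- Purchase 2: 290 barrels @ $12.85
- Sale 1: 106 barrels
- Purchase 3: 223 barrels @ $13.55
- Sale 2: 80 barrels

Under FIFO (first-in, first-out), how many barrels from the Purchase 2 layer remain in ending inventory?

153

Sale 1 (106) [FIFO — oldest first]: 49 @ $13.30 + 57 @ $12.85 = $1,384.15
Sale 2 (80) [FIFO — oldest first]: 80 @ $12.85 = $1,028.00
Total COGS = $1,384.15 + $1,028.00 = $2,412.15
Ending inventory: 153 @ $12.85 + 223 @ $13.55 = $4,987.70
Check: goods available $7,399.85 = COGS $2,412.15 + ending $4,987.70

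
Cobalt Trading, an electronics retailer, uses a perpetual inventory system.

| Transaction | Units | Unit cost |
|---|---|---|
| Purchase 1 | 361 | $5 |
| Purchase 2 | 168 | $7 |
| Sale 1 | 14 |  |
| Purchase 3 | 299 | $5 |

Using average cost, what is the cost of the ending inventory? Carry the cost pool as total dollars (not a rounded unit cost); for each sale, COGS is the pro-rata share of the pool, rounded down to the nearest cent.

Ending inventory = $4,397.11

After Purchase 1: 361 on hand, pool $1,805.00 (≈ $5.0000 each)
After Purchase 2: 529 on hand, pool $2,981.00 (≈ $5.6352 each)
Sale 1, sell 14: 14/529 × $2,981.00 → $78.89
After Purchase 3: 814 on hand, pool $4,397.11 (≈ $5.4019 each)
Ending inventory (cost pool remaining) = $4,397.11
Check: goods available $4,476.00 = COGS $78.89 + ending $4,397.11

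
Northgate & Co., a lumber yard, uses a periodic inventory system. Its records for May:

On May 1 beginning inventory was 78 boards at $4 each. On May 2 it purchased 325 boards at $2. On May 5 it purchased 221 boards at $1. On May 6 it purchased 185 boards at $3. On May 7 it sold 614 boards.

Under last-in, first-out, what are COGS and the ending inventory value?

May 7, 614 sold [LIFO — newest first]: 185 @ $3 + 221 @ $1 + 208 @ $2 = $1,192
Ending inventory: 78 @ $4 + 117 @ $2 = $546

COGS = $1,192; ending inventory = $546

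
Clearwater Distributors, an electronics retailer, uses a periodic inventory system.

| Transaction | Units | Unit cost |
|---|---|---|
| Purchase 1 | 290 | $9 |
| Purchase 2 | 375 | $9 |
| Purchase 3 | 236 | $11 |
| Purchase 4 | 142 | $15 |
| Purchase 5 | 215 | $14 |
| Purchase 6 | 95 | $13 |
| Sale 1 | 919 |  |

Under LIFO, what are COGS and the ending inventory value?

COGS = $11,050; ending inventory = $3,906

Sale 1 (919) [LIFO — newest first]: 95 @ $13 + 215 @ $14 + 142 @ $15 + 236 @ $11 + 231 @ $9 = $11,050
Ending inventory: 290 @ $9 + 144 @ $9 = $3,906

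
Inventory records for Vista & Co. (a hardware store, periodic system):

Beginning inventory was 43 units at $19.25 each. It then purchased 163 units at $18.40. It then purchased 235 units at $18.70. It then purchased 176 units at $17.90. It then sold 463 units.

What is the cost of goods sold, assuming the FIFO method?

COGS = $8,615.25

Sale 1 (463) [FIFO — oldest first]: 43 @ $19.25 + 163 @ $18.40 + 235 @ $18.70 + 22 @ $17.90 = $8,615.25
Ending inventory: 154 @ $17.90 = $2,756.60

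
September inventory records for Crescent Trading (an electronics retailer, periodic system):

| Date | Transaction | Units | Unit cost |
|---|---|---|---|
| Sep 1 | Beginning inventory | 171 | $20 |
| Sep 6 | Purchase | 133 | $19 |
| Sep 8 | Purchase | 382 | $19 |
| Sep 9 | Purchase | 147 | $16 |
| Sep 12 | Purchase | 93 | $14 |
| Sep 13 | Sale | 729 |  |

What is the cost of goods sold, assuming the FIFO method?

Sep 13, 729 sold [FIFO — oldest first]: 171 @ $20 + 133 @ $19 + 382 @ $19 + 43 @ $16 = $13,893
Ending inventory: 104 @ $16 + 93 @ $14 = $2,966

COGS = $13,893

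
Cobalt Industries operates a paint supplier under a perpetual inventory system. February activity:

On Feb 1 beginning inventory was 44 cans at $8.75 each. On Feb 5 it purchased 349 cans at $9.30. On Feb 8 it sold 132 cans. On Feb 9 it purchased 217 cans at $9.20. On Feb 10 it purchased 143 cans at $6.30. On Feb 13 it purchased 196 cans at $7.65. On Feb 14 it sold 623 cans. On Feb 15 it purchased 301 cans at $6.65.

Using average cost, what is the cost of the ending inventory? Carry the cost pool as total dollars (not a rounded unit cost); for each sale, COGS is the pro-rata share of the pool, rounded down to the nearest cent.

After Feb 1: 44 on hand, pool $385.00 (≈ $8.7500 each)
After Feb 5: 393 on hand, pool $3,630.70 (≈ $9.2384 each)
Feb 8, sell 132: 132/393 × $3,630.70 → $1,219.47
After Feb 9: 478 on hand, pool $4,407.63 (≈ $9.2210 each)
After Feb 10: 621 on hand, pool $5,308.53 (≈ $8.5484 each)
After Feb 13: 817 on hand, pool $6,807.93 (≈ $8.3328 each)
Feb 14, sell 623: 623/817 × $6,807.93 → $5,191.35
After Feb 15: 495 on hand, pool $3,618.23 (≈ $7.3096 each)
Total COGS = $1,219.47 + $5,191.35 = $6,410.82
Ending inventory (cost pool remaining) = $3,618.23

Ending inventory = $3,618.23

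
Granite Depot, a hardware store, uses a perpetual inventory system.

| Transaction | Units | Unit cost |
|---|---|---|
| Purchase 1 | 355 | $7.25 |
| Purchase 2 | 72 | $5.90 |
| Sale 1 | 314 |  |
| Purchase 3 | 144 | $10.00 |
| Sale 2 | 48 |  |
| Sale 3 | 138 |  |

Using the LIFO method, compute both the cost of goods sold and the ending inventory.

Sale 1 (314) [LIFO — newest first]: 72 @ $5.90 + 242 @ $7.25 = $2,179.30
Sale 2 (48) [LIFO — newest first]: 48 @ $10.00 = $480.00
Sale 3 (138) [LIFO — newest first]: 96 @ $10.00 + 42 @ $7.25 = $1,264.50
Total COGS = $2,179.30 + $480.00 + $1,264.50 = $3,923.80
Ending inventory: 71 @ $7.25 = $514.75

COGS = $3,923.80; ending inventory = $514.75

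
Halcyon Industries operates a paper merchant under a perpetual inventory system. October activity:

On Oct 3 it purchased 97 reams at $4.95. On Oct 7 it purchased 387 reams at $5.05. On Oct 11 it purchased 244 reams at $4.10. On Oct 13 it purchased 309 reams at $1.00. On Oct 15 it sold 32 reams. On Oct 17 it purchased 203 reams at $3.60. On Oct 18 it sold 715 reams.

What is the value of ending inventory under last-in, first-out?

Ending inventory = $2,471.40

Oct 15, 32 sold [LIFO — newest first]: 32 @ $1.00 = $32.00
Oct 18, 715 sold [LIFO — newest first]: 203 @ $3.60 + 277 @ $1.00 + 235 @ $4.10 = $1,971.30
Total COGS = $32.00 + $1,971.30 = $2,003.30
Ending inventory: 97 @ $4.95 + 387 @ $5.05 + 9 @ $4.10 = $2,471.40
Check: goods available $4,474.70 = COGS $2,003.30 + ending $2,471.40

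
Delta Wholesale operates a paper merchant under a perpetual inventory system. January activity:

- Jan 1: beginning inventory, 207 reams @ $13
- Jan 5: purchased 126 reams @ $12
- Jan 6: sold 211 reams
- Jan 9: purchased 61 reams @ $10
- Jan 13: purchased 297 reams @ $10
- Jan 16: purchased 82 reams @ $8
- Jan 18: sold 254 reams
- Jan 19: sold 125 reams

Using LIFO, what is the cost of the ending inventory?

Jan 6, 211 sold [LIFO — newest first]: 126 @ $12 + 85 @ $13 = $2,617
Jan 18, 254 sold [LIFO — newest first]: 82 @ $8 + 172 @ $10 = $2,376
Jan 19, 125 sold [LIFO — newest first]: 125 @ $10 = $1,250
Total COGS = $2,617 + $2,376 + $1,250 = $6,243
Ending inventory: 122 @ $13 + 61 @ $10 = $2,196

Ending inventory = $2,196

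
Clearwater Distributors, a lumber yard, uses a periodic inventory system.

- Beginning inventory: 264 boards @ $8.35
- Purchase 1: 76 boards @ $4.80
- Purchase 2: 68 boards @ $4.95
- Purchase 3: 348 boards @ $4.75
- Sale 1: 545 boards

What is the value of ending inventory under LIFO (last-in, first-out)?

Sale 1 (545) [LIFO — newest first]: 348 @ $4.75 + 68 @ $4.95 + 76 @ $4.80 + 53 @ $8.35 = $2,796.95
Ending inventory: 211 @ $8.35 = $1,761.85

Ending inventory = $1,761.85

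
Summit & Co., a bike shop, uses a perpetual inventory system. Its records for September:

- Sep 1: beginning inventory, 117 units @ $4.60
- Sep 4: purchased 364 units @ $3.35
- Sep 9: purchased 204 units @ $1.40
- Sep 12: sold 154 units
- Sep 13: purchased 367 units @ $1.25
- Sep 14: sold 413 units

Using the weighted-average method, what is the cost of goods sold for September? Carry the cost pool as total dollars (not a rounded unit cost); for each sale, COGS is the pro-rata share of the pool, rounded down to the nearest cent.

After Sep 1: 117 on hand, pool $538.20 (≈ $4.6000 each)
After Sep 4: 481 on hand, pool $1,757.60 (≈ $3.6541 each)
After Sep 9: 685 on hand, pool $2,043.20 (≈ $2.9828 each)
Sep 12, sell 154: 154/685 × $2,043.20 → $459.34
After Sep 13: 898 on hand, pool $2,042.61 (≈ $2.2746 each)
Sep 14, sell 413: 413/898 × $2,042.61 → $939.41
Total COGS = $459.34 + $939.41 = $1,398.75
Ending inventory (cost pool remaining) = $1,103.20
Check: goods available $2,501.95 = COGS $1,398.75 + ending $1,103.20

COGS = $1,398.75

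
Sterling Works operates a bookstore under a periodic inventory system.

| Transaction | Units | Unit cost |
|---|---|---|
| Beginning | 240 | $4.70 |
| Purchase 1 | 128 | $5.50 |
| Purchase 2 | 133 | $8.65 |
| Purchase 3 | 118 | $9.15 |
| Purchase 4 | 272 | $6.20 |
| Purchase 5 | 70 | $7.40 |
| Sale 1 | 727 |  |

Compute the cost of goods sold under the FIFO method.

Sale 1 (727) [FIFO — oldest first]: 240 @ $4.70 + 128 @ $5.50 + 133 @ $8.65 + 118 @ $9.15 + 108 @ $6.20 = $4,731.75
Ending inventory: 164 @ $6.20 + 70 @ $7.40 = $1,534.80

COGS = $4,731.75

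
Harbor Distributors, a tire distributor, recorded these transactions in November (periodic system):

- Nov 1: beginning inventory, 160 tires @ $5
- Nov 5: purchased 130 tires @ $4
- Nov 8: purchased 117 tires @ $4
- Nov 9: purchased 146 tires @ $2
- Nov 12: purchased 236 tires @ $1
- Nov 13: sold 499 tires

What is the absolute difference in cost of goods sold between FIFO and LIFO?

FIFO COGS: 160 @ $5 + 130 @ $4 + 117 @ $4 + 92 @ $2 = $1,972
LIFO COGS: 236 @ $1 + 146 @ $2 + 117 @ $4 = $996
Difference = |$1,972 − $996| = $976

$976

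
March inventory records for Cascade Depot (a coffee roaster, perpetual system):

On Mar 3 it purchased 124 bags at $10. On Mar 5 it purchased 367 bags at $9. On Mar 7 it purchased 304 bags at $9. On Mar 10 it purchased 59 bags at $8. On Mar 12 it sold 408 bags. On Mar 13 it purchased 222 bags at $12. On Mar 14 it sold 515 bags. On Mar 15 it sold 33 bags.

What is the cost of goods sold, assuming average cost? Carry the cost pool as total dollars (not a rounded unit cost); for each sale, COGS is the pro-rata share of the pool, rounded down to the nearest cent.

After Mar 3: 124 on hand, pool $1,240.00 (≈ $10.0000 each)
After Mar 5: 491 on hand, pool $4,543.00 (≈ $9.2525 each)
After Mar 7: 795 on hand, pool $7,279.00 (≈ $9.1560 each)
After Mar 10: 854 on hand, pool $7,751.00 (≈ $9.0761 each)
Mar 12, sell 408: 408/854 × $7,751.00 → $3,703.05
After Mar 13: 668 on hand, pool $6,711.95 (≈ $10.0478 each)
Mar 14, sell 515: 515/668 × $6,711.95 → $5,174.63
Mar 15, sell 33: 33/153 × $1,537.32 → $331.57
Total COGS = $3,703.05 + $5,174.63 + $331.57 = $9,209.25
Ending inventory (cost pool remaining) = $1,205.75
Check: goods available $10,415.00 = COGS $9,209.25 + ending $1,205.75

COGS = $9,209.25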